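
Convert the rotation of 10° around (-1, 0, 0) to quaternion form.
0.9962 - 0.0872i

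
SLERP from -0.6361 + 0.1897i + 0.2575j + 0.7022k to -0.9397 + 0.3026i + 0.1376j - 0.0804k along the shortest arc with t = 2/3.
-0.9143 + 0.2887i + 0.1956j + 0.2059k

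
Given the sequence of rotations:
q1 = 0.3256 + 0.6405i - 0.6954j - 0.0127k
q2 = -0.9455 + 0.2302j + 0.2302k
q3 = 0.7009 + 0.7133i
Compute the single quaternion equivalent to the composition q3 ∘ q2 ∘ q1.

q2 · q1 = -0.1449 - 0.4484i + 0.8799j - 0.0605k
q3 · q2 · q1 = 0.2183 - 0.4176i + 0.6599j + 0.5852k
0.2183 - 0.4176i + 0.6599j + 0.5852k


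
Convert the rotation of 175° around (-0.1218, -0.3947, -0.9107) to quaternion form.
0.0436 - 0.1217i - 0.3943j - 0.9098k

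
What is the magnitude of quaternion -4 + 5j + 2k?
√45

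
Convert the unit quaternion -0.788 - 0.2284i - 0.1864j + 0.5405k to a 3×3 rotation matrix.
[[0.3462, 0.937, 0.0469], [-0.7667, 0.3114, -0.5615], [-0.5407, 0.1585, 0.8262]]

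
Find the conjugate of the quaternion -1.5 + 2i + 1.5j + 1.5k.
-1.5 - 2i - 1.5j - 1.5k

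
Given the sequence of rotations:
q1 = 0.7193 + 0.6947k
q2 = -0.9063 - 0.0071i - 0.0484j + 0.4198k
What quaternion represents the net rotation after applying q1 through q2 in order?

q2 · q1 = -0.9435 - 0.0387i - 0.0299j - 0.3276k
-0.9435 - 0.0387i - 0.0299j - 0.3276k


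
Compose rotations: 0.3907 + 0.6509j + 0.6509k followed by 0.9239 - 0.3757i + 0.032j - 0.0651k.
0.3825 - 0.0836i + 0.8584j + 0.3314k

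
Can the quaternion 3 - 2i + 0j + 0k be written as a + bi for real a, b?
Yes. The quaternion 3 - 2i has j- and k-coefficients y = z = 0, so it lies in the complex subalgebra spanned by 1 and i.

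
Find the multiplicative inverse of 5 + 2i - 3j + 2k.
0.119 - 0.0476i + 0.0714j - 0.0476k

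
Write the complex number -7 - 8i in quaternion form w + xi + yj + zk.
-7 - 8i + 0j + 0k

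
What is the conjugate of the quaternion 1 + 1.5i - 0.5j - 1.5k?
1 - 1.5i + 0.5j + 1.5k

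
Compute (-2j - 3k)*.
2j + 3k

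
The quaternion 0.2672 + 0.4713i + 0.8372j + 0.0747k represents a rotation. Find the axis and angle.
axis = (0.4891, 0.8688, 0.0775), θ = 149°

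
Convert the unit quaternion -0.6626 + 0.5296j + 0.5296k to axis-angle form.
axis = (0, √2/2, √2/2), θ = 263°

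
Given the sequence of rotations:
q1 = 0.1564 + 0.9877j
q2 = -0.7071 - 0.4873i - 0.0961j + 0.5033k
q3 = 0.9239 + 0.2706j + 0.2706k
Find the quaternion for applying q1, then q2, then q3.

q2 · q1 = -0.0157 - 0.5733i - 0.7134j - 0.4026k
q3 · q2 · q1 = 0.2875 - 0.4456i - 0.8185j - 0.2211k
0.2875 - 0.4456i - 0.8185j - 0.2211k


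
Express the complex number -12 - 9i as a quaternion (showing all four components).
-12 - 9i + 0j + 0k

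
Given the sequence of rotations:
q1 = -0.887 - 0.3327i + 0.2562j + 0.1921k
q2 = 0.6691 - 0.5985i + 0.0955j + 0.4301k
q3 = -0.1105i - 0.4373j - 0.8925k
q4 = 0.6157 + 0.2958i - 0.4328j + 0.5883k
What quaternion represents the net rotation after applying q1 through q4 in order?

q2 · q1 = -0.8997 + 0.2164i + 0.0586j - 0.3745k
q3 · q2 · q1 = -0.2847 + 0.3155i + 0.1589j + 0.8911k
q4 · q3 · q2 · q1 = -0.7241 - 0.3691i + 0.1431j + 0.5647k
-0.7241 - 0.3691i + 0.1431j + 0.5647k


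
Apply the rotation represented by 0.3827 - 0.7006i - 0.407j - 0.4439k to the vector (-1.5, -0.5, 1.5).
(-0.401, 1.188, -1.782)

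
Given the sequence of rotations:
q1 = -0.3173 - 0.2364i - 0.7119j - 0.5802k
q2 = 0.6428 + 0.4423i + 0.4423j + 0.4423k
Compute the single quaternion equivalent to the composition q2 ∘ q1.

q2 · q1 = 0.4721 - 0.234i - 0.4459j - 0.7236k
0.4721 - 0.234i - 0.4459j - 0.7236k


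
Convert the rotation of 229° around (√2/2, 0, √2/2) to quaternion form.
-0.4147 + 0.6434i + 0.6434k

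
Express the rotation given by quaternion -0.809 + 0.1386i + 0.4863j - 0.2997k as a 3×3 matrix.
[[0.3474, -0.3501, -0.8699], [0.6197, 0.7819, -0.0672], [0.7038, -0.5157, 0.4886]]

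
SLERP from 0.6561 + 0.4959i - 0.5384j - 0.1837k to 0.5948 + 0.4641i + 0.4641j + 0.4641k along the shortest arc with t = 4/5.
0.704 + 0.5451i + 0.2715j + 0.3653k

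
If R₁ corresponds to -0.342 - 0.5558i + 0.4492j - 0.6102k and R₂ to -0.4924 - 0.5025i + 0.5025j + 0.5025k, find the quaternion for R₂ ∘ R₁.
-0.03 - 0.0868i - 0.979j + 0.1822k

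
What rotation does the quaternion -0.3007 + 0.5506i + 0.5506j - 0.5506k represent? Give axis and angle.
axis = (√3/3, √3/3, -√3/3), θ = 215°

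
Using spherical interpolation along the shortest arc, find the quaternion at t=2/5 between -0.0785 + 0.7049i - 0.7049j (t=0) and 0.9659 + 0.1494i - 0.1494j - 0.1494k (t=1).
0.4694 + 0.6217i - 0.6217j - 0.0819k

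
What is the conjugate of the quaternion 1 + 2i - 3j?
1 - 2i + 3j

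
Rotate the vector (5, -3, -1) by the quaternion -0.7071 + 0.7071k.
(-3, -5, -1)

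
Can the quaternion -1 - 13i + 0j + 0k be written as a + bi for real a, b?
Yes. The quaternion -1 - 13i has j- and k-coefficients y = z = 0, so it lies in the complex subalgebra spanned by 1 and i.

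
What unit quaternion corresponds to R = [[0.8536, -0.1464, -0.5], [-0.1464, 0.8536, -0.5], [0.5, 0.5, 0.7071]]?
0.9239 + 0.2706i - 0.2706j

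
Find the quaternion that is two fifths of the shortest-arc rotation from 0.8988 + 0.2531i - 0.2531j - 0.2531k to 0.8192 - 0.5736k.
0.8926 + 0.1559i - 0.1559j - 0.3933k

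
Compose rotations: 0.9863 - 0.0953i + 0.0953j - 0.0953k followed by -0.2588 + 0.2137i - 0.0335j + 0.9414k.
-0.142 + 0.1489i - 0.1271j + 0.9703k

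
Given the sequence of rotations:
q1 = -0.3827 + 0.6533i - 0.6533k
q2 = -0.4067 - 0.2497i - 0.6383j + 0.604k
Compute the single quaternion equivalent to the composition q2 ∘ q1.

q2 · q1 = 0.7134 + 0.2469i + 0.4757j + 0.4515k
0.7134 + 0.2469i + 0.4757j + 0.4515k


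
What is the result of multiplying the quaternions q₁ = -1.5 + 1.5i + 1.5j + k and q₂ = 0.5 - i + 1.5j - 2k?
0.5 - 2.25i + 0.5j + 7.25k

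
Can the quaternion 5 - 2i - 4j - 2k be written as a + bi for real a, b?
No. The quaternion 5 - 2i - 4j - 2k has j-coefficient y = -4 and k-coefficient z = -2, not both zero, so it does not lie in the complex subalgebra spanned by 1 and i.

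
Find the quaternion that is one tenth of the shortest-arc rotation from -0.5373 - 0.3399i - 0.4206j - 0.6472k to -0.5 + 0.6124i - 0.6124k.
-0.5654 - 0.2434i - 0.3944j - 0.6823k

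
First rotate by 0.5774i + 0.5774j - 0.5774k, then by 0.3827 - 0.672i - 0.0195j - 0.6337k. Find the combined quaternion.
0.0334 + 0.5981i - 0.5329j - 0.5977k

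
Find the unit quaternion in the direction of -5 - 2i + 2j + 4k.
-0.7143 - 0.2857i + 0.2857j + 0.5714k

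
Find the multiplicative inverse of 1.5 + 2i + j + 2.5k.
0.1111 - 0.1481i - 0.0741j - 0.1852k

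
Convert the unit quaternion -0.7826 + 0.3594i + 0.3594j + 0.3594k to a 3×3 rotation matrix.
[[0.4833, 0.8209, -0.3042], [-0.3042, 0.4833, 0.8209], [0.8209, -0.3042, 0.4833]]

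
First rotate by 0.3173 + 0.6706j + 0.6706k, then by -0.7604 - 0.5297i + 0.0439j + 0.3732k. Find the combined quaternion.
-0.521 - 0.3889i - 0.1408j - 0.7467k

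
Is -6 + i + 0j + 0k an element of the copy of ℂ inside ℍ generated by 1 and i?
Yes. The quaternion -6 + i has j- and k-coefficients y = z = 0, so it lies in the complex subalgebra spanned by 1 and i.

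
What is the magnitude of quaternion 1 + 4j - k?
√18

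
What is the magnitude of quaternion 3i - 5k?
√34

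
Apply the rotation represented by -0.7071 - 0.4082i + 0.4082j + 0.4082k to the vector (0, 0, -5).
(4.553, 1.22, -1.667)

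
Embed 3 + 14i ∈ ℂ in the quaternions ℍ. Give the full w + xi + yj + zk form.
3 + 14i + 0j + 0k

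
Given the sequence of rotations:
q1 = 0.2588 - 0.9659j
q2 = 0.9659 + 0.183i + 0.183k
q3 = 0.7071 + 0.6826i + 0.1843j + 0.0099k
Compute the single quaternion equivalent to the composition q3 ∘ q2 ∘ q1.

q2 · q1 = 0.25 + 0.2241i - 0.933j - 0.1294k
q3 · q2 · q1 = 0.197 + 0.3145i - 0.5231j - 0.7672k
0.197 + 0.3145i - 0.5231j - 0.7672k


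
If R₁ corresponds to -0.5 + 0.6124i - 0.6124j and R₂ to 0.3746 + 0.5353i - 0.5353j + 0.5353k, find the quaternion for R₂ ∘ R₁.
-0.8429 + 0.2896i + 0.3661j - 0.2676k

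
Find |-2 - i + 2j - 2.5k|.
3.905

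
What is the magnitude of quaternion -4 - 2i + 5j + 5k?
√70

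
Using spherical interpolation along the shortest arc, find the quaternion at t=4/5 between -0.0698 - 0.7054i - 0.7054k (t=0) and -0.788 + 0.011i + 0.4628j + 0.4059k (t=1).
0.6904 - 0.2008i - 0.4166j - 0.5563k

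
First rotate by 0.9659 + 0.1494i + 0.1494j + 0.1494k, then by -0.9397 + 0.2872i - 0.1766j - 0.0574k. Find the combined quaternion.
-0.9156 + 0.1192i - 0.3625j - 0.1265k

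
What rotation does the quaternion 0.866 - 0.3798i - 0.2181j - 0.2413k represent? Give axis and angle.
axis = (-0.7595, -0.4362, -0.4826), θ = π/3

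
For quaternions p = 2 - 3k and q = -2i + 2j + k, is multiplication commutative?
No: pq = 3 + 2i + 10j + 2k ≠ 3 - 10i - 2j + 2k = qp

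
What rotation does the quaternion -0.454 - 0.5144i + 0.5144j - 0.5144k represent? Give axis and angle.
axis = (-√3/3, √3/3, -√3/3), θ = 234°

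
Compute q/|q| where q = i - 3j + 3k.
0.2294i - 0.6882j + 0.6882k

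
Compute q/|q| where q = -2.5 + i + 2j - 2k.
-0.6402 + 0.2561i + 0.5121j - 0.5121k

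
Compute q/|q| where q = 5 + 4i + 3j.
0.7071 + 0.5657i + 0.4243j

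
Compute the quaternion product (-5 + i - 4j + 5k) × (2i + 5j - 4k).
38 - 19i - 11j + 33k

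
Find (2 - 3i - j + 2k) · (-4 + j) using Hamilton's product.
-7 + 10i + 6j - 11k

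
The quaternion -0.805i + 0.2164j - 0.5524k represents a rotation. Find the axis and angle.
axis = (-0.805, 0.2164, -0.5524), θ = π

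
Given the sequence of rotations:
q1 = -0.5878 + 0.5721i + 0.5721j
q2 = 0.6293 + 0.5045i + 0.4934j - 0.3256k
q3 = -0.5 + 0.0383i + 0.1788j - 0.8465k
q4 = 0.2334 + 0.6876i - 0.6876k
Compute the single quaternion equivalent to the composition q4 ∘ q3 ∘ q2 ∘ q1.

q2 · q1 = -0.9408 + 0.2498i - 0.1163j + 0.1977k
q3 · q2 · q1 = 0.649 - 0.224i - 0.3291j + 0.6484k
q4 · q3 · q2 · q1 = 0.7513 + 0.1677i - 0.3686j - 0.5212k
0.7513 + 0.1677i - 0.3686j - 0.5212k


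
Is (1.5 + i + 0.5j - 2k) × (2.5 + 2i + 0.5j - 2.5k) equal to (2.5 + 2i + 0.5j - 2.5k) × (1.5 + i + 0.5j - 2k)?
No: pq = -3.5 + 5.25i + 0.5j - 9.25k ≠ -3.5 + 5.75i + 3.5j - 8.25k = qp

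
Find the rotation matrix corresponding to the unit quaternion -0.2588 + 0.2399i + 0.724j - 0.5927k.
[[-0.7509, 0.0406, -0.6591], [0.6542, 0.1823, -0.7341], [0.0904, -0.9824, -0.1635]]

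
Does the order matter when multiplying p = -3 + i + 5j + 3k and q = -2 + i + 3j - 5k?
Yes: pq = 5 - 39i - 11j + 7k ≠ 5 + 29i - 27j + 11k = qp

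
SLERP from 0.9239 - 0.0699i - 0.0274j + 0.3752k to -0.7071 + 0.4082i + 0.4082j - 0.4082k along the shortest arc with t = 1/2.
0.8488 - 0.2488i - 0.2267j + 0.4077k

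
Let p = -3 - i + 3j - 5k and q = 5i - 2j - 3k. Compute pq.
-4 - 34i - 22j - 4k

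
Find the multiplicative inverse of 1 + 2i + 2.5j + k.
0.0816 - 0.1633i - 0.2041j - 0.0816k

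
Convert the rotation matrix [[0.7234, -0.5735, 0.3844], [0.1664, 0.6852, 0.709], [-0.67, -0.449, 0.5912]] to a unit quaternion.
0.866 - 0.3343i + 0.3044j + 0.2136k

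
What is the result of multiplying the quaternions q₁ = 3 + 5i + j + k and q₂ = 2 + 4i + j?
-15 + 21i + 9j + 3k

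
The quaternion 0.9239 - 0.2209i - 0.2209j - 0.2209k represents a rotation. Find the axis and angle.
axis = (-√3/3, -√3/3, -√3/3), θ = π/4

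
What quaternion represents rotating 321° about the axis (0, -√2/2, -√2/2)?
-0.9426 - 0.236j - 0.236k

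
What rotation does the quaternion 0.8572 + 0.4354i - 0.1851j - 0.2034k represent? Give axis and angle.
axis = (0.8455, -0.3594, -0.395), θ = 62°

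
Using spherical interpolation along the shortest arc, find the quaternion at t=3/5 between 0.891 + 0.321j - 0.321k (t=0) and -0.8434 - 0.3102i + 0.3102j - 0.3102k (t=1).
0.9746 + 0.2075i - 0.0595j + 0.0595k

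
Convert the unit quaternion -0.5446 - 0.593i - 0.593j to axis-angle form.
axis = (-√2/2, -√2/2, 0), θ = 246°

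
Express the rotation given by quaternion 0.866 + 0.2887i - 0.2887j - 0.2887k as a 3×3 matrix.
[[0.6666, 0.3333, -0.6667], [-0.6667, 0.6666, -0.3333], [0.3333, 0.6667, 0.6666]]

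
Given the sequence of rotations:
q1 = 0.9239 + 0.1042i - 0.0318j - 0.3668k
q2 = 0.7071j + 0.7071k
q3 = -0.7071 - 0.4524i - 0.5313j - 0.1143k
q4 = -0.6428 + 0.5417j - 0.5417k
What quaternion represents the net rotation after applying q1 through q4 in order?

q2 · q1 = 0.2819 - 0.2369i + 0.727j + 0.5796k
q3 · q2 · q1 = 0.146 - 0.1849i - 0.3745j - 0.8968k
q4 · q3 · q2 · q1 = -0.3768 - 0.5698i + 0.42j + 0.5975k
-0.3768 - 0.5698i + 0.42j + 0.5975k


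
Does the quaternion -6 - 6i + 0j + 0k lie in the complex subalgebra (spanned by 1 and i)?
Yes. The quaternion -6 - 6i has j- and k-coefficients y = z = 0, so it lies in the complex subalgebra spanned by 1 and i.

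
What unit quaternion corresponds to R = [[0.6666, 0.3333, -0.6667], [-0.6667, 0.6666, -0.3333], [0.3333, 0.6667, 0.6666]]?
0.866 + 0.2887i - 0.2887j - 0.2887k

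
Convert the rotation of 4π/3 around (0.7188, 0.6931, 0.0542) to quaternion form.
-0.5 + 0.6225i + 0.6002j + 0.0469k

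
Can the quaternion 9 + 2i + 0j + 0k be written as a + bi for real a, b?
Yes. The quaternion 9 + 2i has j- and k-coefficients y = z = 0, so it lies in the complex subalgebra spanned by 1 and i.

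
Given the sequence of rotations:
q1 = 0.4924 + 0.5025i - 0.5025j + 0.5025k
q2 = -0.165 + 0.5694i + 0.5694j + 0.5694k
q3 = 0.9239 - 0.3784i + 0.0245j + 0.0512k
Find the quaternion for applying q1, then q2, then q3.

q2 · q1 = -0.3674 + 0.7697i + 0.3633j - 0.3748k
q3 · q2 · q1 = -0.0379 + 0.8224i + 0.2242j - 0.5214k
-0.0379 + 0.8224i + 0.2242j - 0.5214k


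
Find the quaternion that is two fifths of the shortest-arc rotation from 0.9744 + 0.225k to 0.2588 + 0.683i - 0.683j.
0.8493 + 0.3546i - 0.3546j + 0.1651k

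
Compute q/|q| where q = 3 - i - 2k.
0.8018 - 0.2673i - 0.5345k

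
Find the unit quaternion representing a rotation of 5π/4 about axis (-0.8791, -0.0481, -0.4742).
-0.3827 - 0.8122i - 0.0444j - 0.4381k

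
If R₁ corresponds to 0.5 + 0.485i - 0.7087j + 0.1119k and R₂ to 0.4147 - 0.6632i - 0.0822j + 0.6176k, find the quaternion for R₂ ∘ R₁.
0.4016 + 0.298i + 0.0388j + 0.8651k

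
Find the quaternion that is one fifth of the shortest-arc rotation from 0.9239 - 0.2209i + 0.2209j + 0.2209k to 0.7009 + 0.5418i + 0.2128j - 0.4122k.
0.9644 - 0.0591i + 0.2415j + 0.0904k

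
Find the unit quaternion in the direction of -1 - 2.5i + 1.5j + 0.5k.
-0.3203 - 0.8006i + 0.4804j + 0.1601k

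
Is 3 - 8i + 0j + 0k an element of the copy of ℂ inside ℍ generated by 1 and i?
Yes. The quaternion 3 - 8i has j- and k-coefficients y = z = 0, so it lies in the complex subalgebra spanned by 1 and i.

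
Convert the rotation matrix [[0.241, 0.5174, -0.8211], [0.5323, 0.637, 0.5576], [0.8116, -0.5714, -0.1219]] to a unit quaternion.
0.6626 - 0.426i - 0.616j + 0.0056k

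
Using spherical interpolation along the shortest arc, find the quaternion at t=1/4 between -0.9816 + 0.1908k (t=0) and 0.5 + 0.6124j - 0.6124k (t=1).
-0.9283 - 0.1754j + 0.328k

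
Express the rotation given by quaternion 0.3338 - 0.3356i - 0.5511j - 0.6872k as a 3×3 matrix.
[[-0.5519, 0.8287, 0.0933], [-0.0889, -0.1697, 0.9815], [0.8292, 0.5334, 0.1673]]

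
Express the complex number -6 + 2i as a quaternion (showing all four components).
-6 + 2i + 0j + 0k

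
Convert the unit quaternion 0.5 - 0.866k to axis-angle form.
axis = (0, 0, -1), θ = 2π/3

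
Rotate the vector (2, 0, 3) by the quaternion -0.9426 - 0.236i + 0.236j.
(0.442, -1.558, 3.221)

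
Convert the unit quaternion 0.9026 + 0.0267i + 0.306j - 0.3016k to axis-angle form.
axis = (0.062, 0.7108, -0.7006), θ = 51°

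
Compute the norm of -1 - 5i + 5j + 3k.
√60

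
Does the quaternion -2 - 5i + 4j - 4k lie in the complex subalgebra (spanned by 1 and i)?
No. The quaternion -2 - 5i + 4j - 4k has j-coefficient y = 4 and k-coefficient z = -4, not both zero, so it does not lie in the complex subalgebra spanned by 1 and i.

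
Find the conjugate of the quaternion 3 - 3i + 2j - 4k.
3 + 3i - 2j + 4k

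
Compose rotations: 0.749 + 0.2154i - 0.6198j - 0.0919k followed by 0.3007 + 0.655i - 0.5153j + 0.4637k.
-0.1926 + 0.8901i - 0.4123j + 0.0247k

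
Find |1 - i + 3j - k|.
√12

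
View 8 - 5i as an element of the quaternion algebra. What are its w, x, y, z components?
8 - 5i + 0j + 0k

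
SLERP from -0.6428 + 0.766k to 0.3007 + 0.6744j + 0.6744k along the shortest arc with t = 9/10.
0.2015 + 0.6407j + 0.7409k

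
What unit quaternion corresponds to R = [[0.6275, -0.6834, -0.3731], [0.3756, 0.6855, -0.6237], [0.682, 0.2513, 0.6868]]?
0.866 + 0.2526i - 0.3046j + 0.3057k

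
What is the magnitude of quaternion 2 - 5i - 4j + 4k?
√61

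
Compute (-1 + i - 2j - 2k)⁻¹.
-0.1 - 0.1i + 0.2j + 0.2k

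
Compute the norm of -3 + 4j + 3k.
√34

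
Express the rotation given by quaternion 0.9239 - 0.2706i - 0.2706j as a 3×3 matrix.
[[0.8536, 0.1464, -0.5], [0.1464, 0.8536, 0.5], [0.5, -0.5, 0.7071]]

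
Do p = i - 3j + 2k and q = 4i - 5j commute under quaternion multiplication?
No: pq = -19 + 10i + 8j + 7k ≠ -19 - 10i - 8j - 7k = qp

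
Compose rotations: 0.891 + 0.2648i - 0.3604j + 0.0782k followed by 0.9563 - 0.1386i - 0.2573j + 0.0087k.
0.7954 + 0.1128i - 0.5608j + 0.2006k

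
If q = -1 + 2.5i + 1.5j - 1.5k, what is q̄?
-1 - 2.5i - 1.5j + 1.5k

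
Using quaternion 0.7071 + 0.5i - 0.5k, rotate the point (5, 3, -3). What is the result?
(6.121, -1.414, -1.879)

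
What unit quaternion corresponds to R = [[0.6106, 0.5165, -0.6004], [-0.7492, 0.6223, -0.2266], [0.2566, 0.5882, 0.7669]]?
0.866 + 0.2352i - 0.2474j - 0.3654k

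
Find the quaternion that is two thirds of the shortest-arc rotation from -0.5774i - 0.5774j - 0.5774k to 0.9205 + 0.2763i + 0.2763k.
-0.7172 - 0.4611i - 0.2458j - 0.4611k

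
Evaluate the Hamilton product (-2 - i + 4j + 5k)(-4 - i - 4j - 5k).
48 + 6i - 18j - 2k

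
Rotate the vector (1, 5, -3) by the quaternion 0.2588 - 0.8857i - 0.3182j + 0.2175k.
(4.608, -3.602, -0.891)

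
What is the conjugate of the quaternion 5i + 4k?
-5i - 4k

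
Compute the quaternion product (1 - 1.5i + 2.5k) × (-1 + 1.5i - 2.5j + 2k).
-3.75 + 9.25i + 4.25j + 3.25k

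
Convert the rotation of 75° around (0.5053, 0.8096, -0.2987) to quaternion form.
0.7934 + 0.3076i + 0.4929j - 0.1818k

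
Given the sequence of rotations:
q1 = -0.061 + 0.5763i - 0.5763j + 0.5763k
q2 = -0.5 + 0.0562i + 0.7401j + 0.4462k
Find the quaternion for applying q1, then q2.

q2 · q1 = 0.1675 + 0.3921i + 0.4678j - 0.7743k
0.1675 + 0.3921i + 0.4678j - 0.7743k


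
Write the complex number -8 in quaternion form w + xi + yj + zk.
-8 + 0i + 0j + 0k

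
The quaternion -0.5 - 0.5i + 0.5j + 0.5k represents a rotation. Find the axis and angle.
axis = (-√3/3, √3/3, √3/3), θ = 4π/3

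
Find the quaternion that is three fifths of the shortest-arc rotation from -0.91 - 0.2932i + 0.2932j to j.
-0.4641 - 0.1495i + 0.8731j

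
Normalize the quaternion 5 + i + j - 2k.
0.898 + 0.1796i + 0.1796j - 0.3592k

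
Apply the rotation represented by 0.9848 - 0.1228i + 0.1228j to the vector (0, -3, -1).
(-0.151, -3.151, -0.214)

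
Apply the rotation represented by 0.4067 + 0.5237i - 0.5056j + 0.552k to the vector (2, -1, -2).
(0.403, 1.965, 2.231)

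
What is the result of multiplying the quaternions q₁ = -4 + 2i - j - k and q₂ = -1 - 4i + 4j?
16 + 18i - 11j + 5k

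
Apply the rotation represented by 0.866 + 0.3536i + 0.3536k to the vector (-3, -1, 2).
(-1.137, -3.562, 0.137)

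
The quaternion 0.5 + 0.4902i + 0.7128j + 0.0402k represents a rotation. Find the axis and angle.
axis = (0.566, 0.8231, 0.0464), θ = 2π/3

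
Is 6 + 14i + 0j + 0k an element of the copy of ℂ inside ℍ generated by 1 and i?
Yes. The quaternion 6 + 14i has j- and k-coefficients y = z = 0, so it lies in the complex subalgebra spanned by 1 and i.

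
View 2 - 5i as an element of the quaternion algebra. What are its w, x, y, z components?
2 - 5i + 0j + 0k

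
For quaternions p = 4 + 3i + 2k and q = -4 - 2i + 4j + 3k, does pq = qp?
No: pq = -16 - 28i + 3j + 16k ≠ -16 - 12i + 29j - 8k = qp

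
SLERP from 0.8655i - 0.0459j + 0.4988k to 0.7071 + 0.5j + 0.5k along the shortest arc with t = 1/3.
0.3141 + 0.6932i + 0.1853j + 0.6216k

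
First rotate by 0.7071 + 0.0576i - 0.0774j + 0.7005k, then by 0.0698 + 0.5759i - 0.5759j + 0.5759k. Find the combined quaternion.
-0.4318 + 0.0524i - 0.7829j + 0.4447k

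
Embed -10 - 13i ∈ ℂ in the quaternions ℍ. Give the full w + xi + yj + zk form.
-10 - 13i + 0j + 0k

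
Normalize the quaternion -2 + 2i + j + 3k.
-0.4714 + 0.4714i + 0.2357j + 0.7071k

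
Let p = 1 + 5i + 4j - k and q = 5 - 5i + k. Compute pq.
31 + 24i + 20j + 16k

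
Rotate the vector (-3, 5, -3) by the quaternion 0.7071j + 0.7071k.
(3, -3, 5)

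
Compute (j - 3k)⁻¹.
-0.1j + 0.3k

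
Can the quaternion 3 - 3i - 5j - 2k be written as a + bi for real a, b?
No. The quaternion 3 - 3i - 5j - 2k has j-coefficient y = -5 and k-coefficient z = -2, not both zero, so it does not lie in the complex subalgebra spanned by 1 and i.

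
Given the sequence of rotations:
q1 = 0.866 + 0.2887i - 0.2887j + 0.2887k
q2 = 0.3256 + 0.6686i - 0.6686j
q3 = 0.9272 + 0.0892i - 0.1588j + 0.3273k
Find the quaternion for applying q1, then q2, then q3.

q2 · q1 = -0.1041 + 0.48i - 0.866j + 0.094k
q3 · q2 · q1 = -0.3076 + 0.7043i - 0.6377j + 0.0521k
-0.3076 + 0.7043i - 0.6377j + 0.0521k


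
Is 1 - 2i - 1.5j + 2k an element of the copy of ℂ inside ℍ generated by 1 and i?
No. The quaternion 1 - 2i - 1.5j + 2k has j-coefficient y = -1.5 and k-coefficient z = 2, not both zero, so it does not lie in the complex subalgebra spanned by 1 and i.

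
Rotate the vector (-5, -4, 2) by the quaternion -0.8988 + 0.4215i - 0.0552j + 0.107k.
(-5.059, 0.199, 4.4)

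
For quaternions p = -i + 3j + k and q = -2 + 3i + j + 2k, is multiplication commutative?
No: pq = -2 + 7i - j - 12k ≠ -2 - 3i - 11j + 8k = qp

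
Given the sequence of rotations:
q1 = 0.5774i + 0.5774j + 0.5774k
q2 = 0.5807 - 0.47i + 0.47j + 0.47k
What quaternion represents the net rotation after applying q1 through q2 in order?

q2 · q1 = -0.2714 + 0.3353i + 0.8781j - 0.2075k
-0.2714 + 0.3353i + 0.8781j - 0.2075k


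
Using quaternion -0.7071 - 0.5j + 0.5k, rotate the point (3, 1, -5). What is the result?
(-2.828, 0.879, -5.121)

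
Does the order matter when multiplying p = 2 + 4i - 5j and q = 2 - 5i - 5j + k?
Yes: pq = -1 - 7i - 24j - 43k ≠ -1 + 3i - 16j + 47k = qp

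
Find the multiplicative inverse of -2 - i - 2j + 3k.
-0.1111 + 0.0556i + 0.1111j - 0.1667k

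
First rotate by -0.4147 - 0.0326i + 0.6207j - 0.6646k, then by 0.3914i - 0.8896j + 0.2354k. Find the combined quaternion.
0.7214 + 0.2828i + 0.6214j + 0.1163k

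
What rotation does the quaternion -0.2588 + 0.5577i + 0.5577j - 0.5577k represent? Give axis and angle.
axis = (√3/3, √3/3, -√3/3), θ = 7π/6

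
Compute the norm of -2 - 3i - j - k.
√15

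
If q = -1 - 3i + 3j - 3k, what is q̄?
-1 + 3i - 3j + 3k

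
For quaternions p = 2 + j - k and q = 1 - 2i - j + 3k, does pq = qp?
No: pq = 6 - 2i + j + 7k ≠ 6 - 6i - 3j + 3k = qp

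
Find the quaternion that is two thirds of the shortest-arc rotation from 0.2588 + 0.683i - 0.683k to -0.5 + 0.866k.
0.4468 + 0.2488i - 0.8593k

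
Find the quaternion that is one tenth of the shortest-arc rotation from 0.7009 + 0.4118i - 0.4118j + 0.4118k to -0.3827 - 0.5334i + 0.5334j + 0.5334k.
0.7019 + 0.4498i - 0.4498j + 0.3204k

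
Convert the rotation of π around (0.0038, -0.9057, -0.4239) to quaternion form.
0.0038i - 0.9057j - 0.4239k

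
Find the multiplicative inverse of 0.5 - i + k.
0.2222 + 0.4444i - 0.4444k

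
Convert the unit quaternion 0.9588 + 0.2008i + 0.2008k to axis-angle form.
axis = (√2/2, 0, √2/2), θ = 33°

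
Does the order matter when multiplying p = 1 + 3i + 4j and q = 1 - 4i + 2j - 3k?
Yes: pq = 5 - 13i + 15j + 19k ≠ 5 + 11i - 3j - 25k = qp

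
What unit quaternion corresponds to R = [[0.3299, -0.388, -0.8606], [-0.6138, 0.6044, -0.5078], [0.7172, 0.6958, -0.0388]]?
0.6884 + 0.4371i - 0.573j - 0.082k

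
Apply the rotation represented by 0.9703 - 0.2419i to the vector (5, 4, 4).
(5, 5.41, 1.654)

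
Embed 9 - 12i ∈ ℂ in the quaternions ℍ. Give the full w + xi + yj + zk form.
9 - 12i + 0j + 0k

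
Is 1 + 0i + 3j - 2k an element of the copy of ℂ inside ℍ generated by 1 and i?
No. The quaternion 1 + 3j - 2k has j-coefficient y = 3 and k-coefficient z = -2, not both zero, so it does not lie in the complex subalgebra spanned by 1 and i.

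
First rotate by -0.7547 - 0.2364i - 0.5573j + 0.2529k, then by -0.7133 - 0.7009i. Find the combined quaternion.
0.3726 + 0.6976i + 0.5748j + 0.2102k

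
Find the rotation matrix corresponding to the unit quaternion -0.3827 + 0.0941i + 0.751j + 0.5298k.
[[-0.6894, 0.5468, -0.4751], [-0.2642, 0.4209, 0.8678], [0.6745, 0.7237, -0.1457]]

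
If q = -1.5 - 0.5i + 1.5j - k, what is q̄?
-1.5 + 0.5i - 1.5j + k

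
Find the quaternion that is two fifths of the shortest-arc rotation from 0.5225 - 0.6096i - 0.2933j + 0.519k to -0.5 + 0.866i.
0.5416 - 0.7523i - 0.1846j + 0.3266k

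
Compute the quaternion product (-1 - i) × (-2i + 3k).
-2 + 2i + 3j - 3k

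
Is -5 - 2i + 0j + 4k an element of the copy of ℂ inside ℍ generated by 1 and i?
No. The quaternion -5 - 2i + 4k has j-coefficient y = 0 and k-coefficient z = 4, not both zero, so it does not lie in the complex subalgebra spanned by 1 and i.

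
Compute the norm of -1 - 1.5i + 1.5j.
2.345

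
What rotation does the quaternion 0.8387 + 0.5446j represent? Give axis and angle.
axis = (0, 1, 0), θ = 66°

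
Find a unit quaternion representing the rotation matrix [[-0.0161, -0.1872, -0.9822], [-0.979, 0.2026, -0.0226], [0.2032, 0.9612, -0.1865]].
-0.5 - 0.4919i + 0.5927j + 0.3959k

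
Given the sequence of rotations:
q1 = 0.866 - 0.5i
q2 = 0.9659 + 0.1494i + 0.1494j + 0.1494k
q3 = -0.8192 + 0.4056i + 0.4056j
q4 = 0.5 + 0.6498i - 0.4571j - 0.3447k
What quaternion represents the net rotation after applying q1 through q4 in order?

q2 · q1 = 0.9112 - 0.3536i + 0.0547j + 0.2041k
q3 · q2 · q1 = -0.6252 + 0.742i + 0.242j - 0.0016k
q4 · q3 · q2 · q1 = -0.6847 + 0.0489i + 0.1521j + 0.7111k
-0.6847 + 0.0489i + 0.1521j + 0.7111k


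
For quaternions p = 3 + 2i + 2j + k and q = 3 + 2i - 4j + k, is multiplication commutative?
No: pq = 12 + 18i - 6j - 6k ≠ 12 + 6i - 6j + 18k = qp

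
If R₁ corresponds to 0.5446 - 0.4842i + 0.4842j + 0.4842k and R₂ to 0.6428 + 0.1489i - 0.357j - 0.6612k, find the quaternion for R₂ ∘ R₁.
0.9152 - 0.0829i + 0.3649j - 0.1496k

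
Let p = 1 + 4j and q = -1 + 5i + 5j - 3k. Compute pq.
-21 - 7i + j - 23k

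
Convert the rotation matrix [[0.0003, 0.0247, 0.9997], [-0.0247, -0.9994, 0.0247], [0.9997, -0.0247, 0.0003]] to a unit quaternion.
-0.0175 + 0.707i + 0.707k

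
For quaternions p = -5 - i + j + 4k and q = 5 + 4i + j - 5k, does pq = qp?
No: pq = -2 - 34i + 11j + 40k ≠ -2 - 16i - 11j + 50k = qp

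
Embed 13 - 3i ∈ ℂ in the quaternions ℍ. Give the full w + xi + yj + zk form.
13 - 3i + 0j + 0k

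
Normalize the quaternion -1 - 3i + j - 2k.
-0.2582 - 0.7746i + 0.2582j - 0.5164k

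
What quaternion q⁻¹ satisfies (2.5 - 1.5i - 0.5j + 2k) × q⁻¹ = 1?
0.1961 + 0.1176i + 0.0392j - 0.1569k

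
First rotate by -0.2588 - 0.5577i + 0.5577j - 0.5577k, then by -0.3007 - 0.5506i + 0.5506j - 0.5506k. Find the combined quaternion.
-0.8434 + 0.3102i - 0.3102j + 0.3102k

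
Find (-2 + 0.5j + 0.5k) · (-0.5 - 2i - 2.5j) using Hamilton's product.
2.25 + 5.25i + 3.75j + 0.75k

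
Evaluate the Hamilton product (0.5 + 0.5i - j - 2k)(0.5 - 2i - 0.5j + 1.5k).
3.75 - 3.25i + 2.5j - 2.5k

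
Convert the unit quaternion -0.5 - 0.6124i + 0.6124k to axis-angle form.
axis = (-√2/2, 0, √2/2), θ = 4π/3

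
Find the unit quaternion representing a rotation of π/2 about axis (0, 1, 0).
0.7071 + 0.7071j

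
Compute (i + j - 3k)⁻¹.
-0.0909i - 0.0909j + 0.2727k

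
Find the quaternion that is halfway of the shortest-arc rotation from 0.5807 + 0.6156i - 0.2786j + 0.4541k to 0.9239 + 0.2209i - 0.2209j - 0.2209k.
0.8324 + 0.4628i - 0.2763j + 0.129k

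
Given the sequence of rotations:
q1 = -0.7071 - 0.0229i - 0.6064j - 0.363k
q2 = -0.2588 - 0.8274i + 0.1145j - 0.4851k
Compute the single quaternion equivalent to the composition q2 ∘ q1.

q2 · q1 = 0.0574 + 0.2553i - 0.2133j + 0.9413k
0.0574 + 0.2553i - 0.2133j + 0.9413k


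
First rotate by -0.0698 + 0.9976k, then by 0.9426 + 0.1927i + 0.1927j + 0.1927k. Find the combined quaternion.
-0.258 + 0.1788i - 0.2057j + 0.9269k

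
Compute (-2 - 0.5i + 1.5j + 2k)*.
-2 + 0.5i - 1.5j - 2k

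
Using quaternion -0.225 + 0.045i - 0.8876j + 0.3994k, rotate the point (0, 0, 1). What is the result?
(0.435, -0.689, -0.58)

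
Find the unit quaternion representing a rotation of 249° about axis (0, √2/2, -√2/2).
-0.5664 + 0.5827j - 0.5827k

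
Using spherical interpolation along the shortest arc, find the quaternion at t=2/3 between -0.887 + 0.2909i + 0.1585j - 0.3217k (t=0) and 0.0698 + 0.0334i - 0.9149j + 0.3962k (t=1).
-0.431 + 0.0976i + 0.779j - 0.4448k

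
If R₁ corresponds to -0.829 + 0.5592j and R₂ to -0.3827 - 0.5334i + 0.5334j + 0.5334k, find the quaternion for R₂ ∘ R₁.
0.019 + 0.1439i - 0.6562j - 0.7405k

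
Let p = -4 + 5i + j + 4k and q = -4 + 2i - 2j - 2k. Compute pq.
16 - 22i + 22j - 20k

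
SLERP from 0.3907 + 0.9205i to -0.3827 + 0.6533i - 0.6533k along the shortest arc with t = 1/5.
0.2442 + 0.9564i - 0.1601k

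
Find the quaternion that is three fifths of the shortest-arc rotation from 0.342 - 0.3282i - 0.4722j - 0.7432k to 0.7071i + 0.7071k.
0.147 - 0.5895i - 0.203j - 0.7679k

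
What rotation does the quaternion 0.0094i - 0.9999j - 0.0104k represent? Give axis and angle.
axis = (0.0094, -0.9999, -0.0104), θ = π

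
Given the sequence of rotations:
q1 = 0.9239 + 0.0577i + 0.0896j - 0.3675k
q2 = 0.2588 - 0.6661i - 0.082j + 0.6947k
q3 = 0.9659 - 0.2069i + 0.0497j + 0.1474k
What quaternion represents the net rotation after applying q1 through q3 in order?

q2 · q1 = 0.5402 - 0.6326i - 0.2573j + 0.4918k
q3 · q2 · q1 = 0.3312 - 0.6604i - 0.2132j + 0.6393k
0.3312 - 0.6604i - 0.2132j + 0.6393k


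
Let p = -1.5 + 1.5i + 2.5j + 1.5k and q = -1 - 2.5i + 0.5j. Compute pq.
4 + 1.5i - 7j + 5.5k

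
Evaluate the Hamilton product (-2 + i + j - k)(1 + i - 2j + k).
-2i + 3j - 6k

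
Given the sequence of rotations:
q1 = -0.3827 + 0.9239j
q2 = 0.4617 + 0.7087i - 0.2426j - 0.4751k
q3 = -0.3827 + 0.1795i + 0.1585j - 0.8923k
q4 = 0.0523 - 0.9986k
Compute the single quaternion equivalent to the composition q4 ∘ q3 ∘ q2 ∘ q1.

q2 · q1 = 0.0474 + 0.1677i + 0.5194j + 0.8366k
q3 · q2 · q1 = 0.6159 + 0.5404i - 0.4911j - 0.2958k
q4 · q3 · q2 · q1 = -0.2632 - 0.4621i - 0.5653j - 0.6305k
-0.2632 - 0.4621i - 0.5653j - 0.6305k


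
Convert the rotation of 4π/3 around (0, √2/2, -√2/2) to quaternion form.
-0.5 + 0.6124j - 0.6124k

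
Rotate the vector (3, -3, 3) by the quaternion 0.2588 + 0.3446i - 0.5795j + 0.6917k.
(0.917, -2.481, 4.473)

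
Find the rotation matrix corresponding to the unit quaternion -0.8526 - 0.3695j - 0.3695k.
[[0.4539, -0.6301, 0.6301], [0.6301, 0.7269, 0.2731], [-0.6301, 0.2731, 0.7269]]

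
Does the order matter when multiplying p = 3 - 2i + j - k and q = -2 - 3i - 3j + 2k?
Yes: pq = -7 - 6i - 4j + 17k ≠ -7 - 4i - 18j - k = qp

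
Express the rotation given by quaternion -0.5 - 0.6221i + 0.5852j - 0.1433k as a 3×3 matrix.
[[0.274, -0.8714, -0.4069], [-0.5848, 0.1849, -0.7898], [0.7635, 0.4544, -0.4589]]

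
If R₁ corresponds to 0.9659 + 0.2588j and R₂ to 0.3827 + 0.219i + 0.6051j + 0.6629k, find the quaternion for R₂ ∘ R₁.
0.2131 + 0.04i + 0.6835j + 0.697k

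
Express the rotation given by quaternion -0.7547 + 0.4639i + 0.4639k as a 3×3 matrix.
[[0.5696, 0.7002, 0.4304], [-0.7002, 0.1392, 0.7002], [0.4304, -0.7002, 0.5696]]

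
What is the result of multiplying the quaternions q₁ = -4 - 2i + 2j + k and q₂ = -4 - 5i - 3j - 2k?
14 + 27i - 5j + 20k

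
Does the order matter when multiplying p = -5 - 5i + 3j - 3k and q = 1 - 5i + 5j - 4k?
Yes: pq = -57 + 23i - 27j + 7k ≠ -57 + 17i - 17j + 27k = qp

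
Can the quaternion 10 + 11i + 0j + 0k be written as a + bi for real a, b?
Yes. The quaternion 10 + 11i has j- and k-coefficients y = z = 0, so it lies in the complex subalgebra spanned by 1 and i.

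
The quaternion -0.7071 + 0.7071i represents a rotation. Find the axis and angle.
axis = (1, 0, 0), θ = 3π/2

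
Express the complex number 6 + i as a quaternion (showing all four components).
6 + i + 0j + 0k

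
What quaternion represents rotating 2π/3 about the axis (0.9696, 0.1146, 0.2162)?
0.5 + 0.8397i + 0.0992j + 0.1872k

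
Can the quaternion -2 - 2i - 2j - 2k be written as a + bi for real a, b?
No. The quaternion -2 - 2i - 2j - 2k has j-coefficient y = -2 and k-coefficient z = -2, not both zero, so it does not lie in the complex subalgebra spanned by 1 and i.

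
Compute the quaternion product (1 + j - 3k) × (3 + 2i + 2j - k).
-2 + 7i - j - 12k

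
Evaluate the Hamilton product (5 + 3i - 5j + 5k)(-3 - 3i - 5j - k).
-26 + 6i - 22j - 50k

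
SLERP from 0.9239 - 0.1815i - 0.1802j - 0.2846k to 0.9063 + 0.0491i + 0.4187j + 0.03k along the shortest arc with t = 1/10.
0.9453 - 0.1609i - 0.1192j - 0.2574k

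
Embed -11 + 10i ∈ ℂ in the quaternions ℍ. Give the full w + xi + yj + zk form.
-11 + 10i + 0j + 0k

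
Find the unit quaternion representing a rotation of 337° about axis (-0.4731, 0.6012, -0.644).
-0.9799 - 0.0943i + 0.1199j - 0.1284k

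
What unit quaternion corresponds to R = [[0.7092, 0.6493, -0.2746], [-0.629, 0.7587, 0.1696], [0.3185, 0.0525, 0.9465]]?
0.9239 - 0.0317i - 0.1605j - 0.3459k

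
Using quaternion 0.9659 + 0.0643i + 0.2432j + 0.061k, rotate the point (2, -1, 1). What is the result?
(2.313, -0.781, -0.204)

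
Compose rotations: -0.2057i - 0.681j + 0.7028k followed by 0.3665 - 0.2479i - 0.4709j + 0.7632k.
-0.9081 + 0.1134i - 0.2324j + 0.3295k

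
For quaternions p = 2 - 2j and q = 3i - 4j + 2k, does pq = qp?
No: pq = -8 + 2i - 8j + 10k ≠ -8 + 10i - 8j - 2k = qp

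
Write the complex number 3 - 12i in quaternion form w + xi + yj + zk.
3 - 12i + 0j + 0k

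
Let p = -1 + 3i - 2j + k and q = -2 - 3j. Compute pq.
-4 - 3i + 7j - 11k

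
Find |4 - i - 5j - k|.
√43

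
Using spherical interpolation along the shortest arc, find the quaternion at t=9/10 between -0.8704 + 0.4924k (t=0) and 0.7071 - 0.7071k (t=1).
-0.726 + 0.6877k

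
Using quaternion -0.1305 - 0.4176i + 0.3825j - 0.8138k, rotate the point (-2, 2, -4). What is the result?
(-2.149, 1.794, -4.021)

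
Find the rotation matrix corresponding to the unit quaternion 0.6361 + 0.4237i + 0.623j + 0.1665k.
[[0.1683, 0.3161, 0.9337], [0.7398, 0.5855, -0.3316], [-0.6515, 0.7465, -0.1353]]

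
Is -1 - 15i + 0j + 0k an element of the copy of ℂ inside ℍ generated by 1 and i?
Yes. The quaternion -1 - 15i has j- and k-coefficients y = z = 0, so it lies in the complex subalgebra spanned by 1 and i.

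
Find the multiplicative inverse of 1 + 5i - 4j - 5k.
0.0149 - 0.0746i + 0.0597j + 0.0746k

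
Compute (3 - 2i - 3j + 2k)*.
3 + 2i + 3j - 2k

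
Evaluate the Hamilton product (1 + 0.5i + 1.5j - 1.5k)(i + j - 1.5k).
-4.25 + 0.25i + 0.25j - 2.5k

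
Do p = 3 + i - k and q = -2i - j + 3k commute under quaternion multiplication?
No: pq = 5 - 7i - 4j + 8k ≠ 5 - 5i - 2j + 10k = qp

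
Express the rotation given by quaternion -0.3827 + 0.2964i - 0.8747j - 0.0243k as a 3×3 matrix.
[[-0.5314, -0.5371, 0.6551], [-0.4999, 0.8231, 0.2694], [-0.6839, -0.1844, -0.7059]]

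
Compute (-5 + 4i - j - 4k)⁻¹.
-0.0862 - 0.069i + 0.0172j + 0.069k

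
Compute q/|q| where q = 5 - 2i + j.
0.9129 - 0.3651i + 0.1826j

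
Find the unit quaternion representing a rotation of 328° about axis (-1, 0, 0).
-0.9613 - 0.2756i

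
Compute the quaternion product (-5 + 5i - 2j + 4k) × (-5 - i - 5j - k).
24 + 2i + 36j - 42k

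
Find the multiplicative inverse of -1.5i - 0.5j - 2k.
0.2308i + 0.0769j + 0.3077k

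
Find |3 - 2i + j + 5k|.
√39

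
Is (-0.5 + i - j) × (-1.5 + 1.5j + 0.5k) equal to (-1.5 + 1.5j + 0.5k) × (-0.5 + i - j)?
No: pq = 2.25 - 2i + 0.25j + 1.25k ≠ 2.25 - i + 1.25j - 1.75k = qp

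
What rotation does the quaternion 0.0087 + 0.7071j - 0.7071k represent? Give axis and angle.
axis = (0, √2/2, -√2/2), θ = 179°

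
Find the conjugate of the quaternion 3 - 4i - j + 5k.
3 + 4i + j - 5k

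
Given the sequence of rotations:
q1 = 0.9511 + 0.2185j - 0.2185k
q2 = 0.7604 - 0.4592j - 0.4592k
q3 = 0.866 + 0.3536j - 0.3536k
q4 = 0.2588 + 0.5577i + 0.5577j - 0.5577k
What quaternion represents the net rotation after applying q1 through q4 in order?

q2 · q1 = 0.7232 + 0.2007i - 0.2706j - 0.6029k
q3 · q2 · q1 = 0.5088 - 0.1351i - 0.0496j - 0.8488k
q4 · q3 · q2 · q1 = -0.2387 - 0.2522i + 0.8196j - 0.4557k
-0.2387 - 0.2522i + 0.8196j - 0.4557k


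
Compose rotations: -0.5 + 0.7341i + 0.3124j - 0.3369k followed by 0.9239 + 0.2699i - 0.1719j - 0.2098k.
-0.6771 + 0.6667i + 0.3115j + 0.0041k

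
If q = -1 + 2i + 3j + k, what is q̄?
-1 - 2i - 3j - k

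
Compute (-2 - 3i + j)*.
-2 + 3i - j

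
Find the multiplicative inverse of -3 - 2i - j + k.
-0.2 + 0.1333i + 0.0667j - 0.0667k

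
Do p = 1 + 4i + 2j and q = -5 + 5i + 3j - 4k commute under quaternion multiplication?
No: pq = -31 - 23i + 9j - 2k ≠ -31 - 7i - 23j - 6k = qp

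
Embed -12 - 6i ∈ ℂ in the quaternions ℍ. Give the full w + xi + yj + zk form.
-12 - 6i + 0j + 0k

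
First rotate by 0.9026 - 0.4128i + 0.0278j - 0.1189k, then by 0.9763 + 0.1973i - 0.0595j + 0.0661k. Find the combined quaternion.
0.9722 - 0.2197i - 0.0304j - 0.0755k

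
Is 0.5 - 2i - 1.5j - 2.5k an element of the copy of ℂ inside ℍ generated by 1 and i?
No. The quaternion 0.5 - 2i - 1.5j - 2.5k has j-coefficient y = -1.5 and k-coefficient z = -2.5, not both zero, so it does not lie in the complex subalgebra spanned by 1 and i.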